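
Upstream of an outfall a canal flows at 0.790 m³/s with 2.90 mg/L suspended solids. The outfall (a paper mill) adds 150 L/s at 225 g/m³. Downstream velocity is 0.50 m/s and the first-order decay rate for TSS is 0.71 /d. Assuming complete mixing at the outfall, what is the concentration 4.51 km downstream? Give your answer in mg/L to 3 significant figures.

35.6 mg/L

150 L/s = 0.15 m³/s.
After complete mixing, C₀ = (0.15·225 + 0.79·2.9) / 0.94 = 38.34 mg/L.
Travel time t = 4510 m / 0.50 m/s = 9020 s = 0.1044 d.
C = 38.34·exp(−0.71·0.1044) = 38.34·0.9286 = 35.6 mg/L.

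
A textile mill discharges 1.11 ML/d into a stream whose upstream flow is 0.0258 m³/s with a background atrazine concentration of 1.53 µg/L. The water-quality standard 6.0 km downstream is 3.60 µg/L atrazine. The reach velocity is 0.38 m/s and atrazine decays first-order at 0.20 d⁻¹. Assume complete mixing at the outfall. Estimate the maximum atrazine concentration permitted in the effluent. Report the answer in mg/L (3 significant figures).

0.00816 mg/L

1.11 ML/d = 0.01285 m³/s.
1.53 µg/L = 0.00153 mg/L.
3.60 µg/L = 0.0036 mg/L.
Travel time to the compliance point: t = 6000/0.38 = 1.579e+04 s = 0.1827 d; decay factor exp(−0.20·0.1827) = 0.9641.
So the concentration just after mixing may be at most 0.0036/0.9641 = 0.003734 mg/L.
Mass balance: 0.003734·0.03865 = 0.01285·Cₑ + 0.0258·0.00153.
Cₑ = (0.0001443 − 3.947e-05) / 0.01285 = 0.00816 mg/L.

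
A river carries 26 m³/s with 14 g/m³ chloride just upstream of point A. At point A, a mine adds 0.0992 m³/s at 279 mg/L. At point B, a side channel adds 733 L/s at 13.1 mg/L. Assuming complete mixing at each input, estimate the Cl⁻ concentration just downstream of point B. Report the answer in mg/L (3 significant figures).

15.0 mg/L

After input A: C = (26·14 + 0.0992·279) / 26.1 = 15.01 mg/L.
733 L/s = 0.733 m³/s.
After input B: C = (26.1·15.01 + 0.733·13.1) / 26.83 = 14.96 mg/L.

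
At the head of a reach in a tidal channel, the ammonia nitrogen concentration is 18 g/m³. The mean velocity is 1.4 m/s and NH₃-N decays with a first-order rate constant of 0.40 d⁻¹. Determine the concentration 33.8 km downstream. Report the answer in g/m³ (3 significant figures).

Travel time t = 33.8 km / 1.4 m/s = 3.38e+04/1.4 = 2.414e+04 s = 0.2794 d.
First-order decay: C = 18·exp(−0.40·0.2794) = 18·0.8942 = 16.1 g/m³.

16.1 g/m³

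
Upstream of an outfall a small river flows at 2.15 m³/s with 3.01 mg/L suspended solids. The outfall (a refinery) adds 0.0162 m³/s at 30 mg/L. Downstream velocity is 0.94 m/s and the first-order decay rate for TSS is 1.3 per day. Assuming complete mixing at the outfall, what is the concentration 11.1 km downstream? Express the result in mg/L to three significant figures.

2.69 mg/L

After complete mixing, C₀ = (0.0162·30 + 2.15·3.01) / 2.166 = 3.212 mg/L.
Travel time t = 1.11e+04 m / 0.94 m/s = 1.181e+04 s = 0.1367 d.
C = 3.212·exp(−1.3·0.1367) = 3.212·0.8372 = 2.689 mg/L.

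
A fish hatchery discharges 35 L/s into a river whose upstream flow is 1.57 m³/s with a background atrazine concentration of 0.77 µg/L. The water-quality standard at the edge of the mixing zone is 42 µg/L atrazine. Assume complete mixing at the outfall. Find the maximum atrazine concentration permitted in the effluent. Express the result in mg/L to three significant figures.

1.89 mg/L

35 L/s = 0.035 m³/s.
0.77 µg/L = 0.00077 mg/L.
42 µg/L = 0.042 mg/L.
Mass balance: 0.042·1.605 = 0.035·Cₑ + 1.57·0.00077.
Cₑ = (0.06741 − 0.001209) / 0.035 = 1.891 mg/L.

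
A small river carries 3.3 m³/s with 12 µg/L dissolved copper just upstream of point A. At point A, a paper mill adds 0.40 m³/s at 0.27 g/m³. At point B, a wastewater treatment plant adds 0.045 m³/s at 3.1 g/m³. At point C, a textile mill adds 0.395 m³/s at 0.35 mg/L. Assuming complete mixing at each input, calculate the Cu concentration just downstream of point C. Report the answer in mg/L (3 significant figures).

0.103 mg/L

12 µg/L = 0.012 mg/L.
After input A: C = (3.3·0.012 + 0.4·0.27) / 3.7 = 0.03989 mg/L.
After input B: C = (3.7·0.03989 + 0.045·3.1) / 3.745 = 0.07666 mg/L.
After input C: C = (3.745·0.07666 + 0.395·0.35) / 4.14 = 0.1027 mg/L.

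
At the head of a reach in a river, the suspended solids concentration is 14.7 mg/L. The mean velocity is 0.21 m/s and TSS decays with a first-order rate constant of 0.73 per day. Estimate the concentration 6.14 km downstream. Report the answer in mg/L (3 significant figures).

11.5 mg/L

Travel time t = 6.14 km / 0.21 m/s = 6140/0.21 = 2.924e+04 s = 0.3384 d.
First-order decay: C = 14.7·exp(−0.73·0.3384) = 14.7·0.7811 = 11.48 mg/L.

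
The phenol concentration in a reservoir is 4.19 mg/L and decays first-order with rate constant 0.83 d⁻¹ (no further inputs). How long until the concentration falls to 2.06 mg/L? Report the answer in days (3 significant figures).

0.855 d

t = ln(C₀/C)/k = ln(4.19/2.06)/0.83 = 0.71/0.83 = 0.8554 d.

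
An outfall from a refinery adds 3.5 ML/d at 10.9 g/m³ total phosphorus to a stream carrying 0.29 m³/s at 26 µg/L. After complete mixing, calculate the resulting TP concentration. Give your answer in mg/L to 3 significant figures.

1.36 mg/L

3.5 ML/d = 0.04051 m³/s.
26 µg/L = 0.026 mg/L.
Conservation of mass across the mixing zone: C = (0.04051·10.9 + 0.29·0.026) / (0.04051 + 0.29) = 0.4491/0.3305 = 1.359 mg/L.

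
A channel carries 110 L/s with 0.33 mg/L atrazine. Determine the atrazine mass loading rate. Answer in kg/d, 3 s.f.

3.14 kg/d

110 L/s = 0.11 m³/s.
Mass flux = Q·C = 0.11 m³/s × 0.33 g/m³ = 0.0363 g/s.
= 0.0363 g/s × 86.4 = 3.136 kg/d.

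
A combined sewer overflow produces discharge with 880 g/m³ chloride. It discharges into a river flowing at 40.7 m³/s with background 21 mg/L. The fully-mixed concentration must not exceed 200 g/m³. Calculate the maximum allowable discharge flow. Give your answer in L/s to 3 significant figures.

10700 L/s

Mass balance at complete mixing: C_std·(Q_w + Q_r) = Q_w·C_e + Q_r·C_b.
Rearranging, Q_w = Q_r·(C_std − C_b)/(C_e − C_std) = 40.7·(200 − 21) / (880 − 200) = 10.71 m³/s.
= 1.071e+04 L/s.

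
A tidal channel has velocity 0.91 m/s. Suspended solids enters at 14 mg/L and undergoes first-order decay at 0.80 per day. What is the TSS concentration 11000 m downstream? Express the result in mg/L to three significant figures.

Travel time t = 11000 m / 0.91 m/s = 1.1e+04/0.91 = 1.209e+04 s = 0.1399 d.
First-order decay: C = 14·exp(−0.80·0.1399) = 14·0.8941 = 12.52 mg/L.

12.5 mg/L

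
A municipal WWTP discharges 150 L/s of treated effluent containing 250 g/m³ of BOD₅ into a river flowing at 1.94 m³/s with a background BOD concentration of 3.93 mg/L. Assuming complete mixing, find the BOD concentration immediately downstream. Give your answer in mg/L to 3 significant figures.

21.6 mg/L

150 L/s = 0.15 m³/s.
Flow-weighted mixing gives C = (0.15·250 + 1.94·3.93) / (0.15 + 1.94) = 45.12/2.09 = 21.59 mg/L.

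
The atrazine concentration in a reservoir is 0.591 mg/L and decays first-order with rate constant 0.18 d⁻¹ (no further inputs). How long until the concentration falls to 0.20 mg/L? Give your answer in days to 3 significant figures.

6.02 d

t = ln(C₀/C)/k = ln(0.591/0.20)/0.18 = 1.083/0.18 = 6.019 d.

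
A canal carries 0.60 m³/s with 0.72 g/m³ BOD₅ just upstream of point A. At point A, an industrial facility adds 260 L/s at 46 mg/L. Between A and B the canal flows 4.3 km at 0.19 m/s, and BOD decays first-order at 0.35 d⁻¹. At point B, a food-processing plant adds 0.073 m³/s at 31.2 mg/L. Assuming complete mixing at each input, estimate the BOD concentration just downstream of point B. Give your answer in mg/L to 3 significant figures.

260 L/s = 0.26 m³/s.
After input A: C = (0.6·0.72 + 0.26·46) / 0.86 = 14.41 mg/L.
Over the 4.3 km reach to input B (t = 2.263e+04 s = 0.2619 d), decay gives C = 14.41·exp(−0.35·0.2619) = 13.15 mg/L.
After input B: C = (0.86·13.15 + 0.073·31.2) / 0.933 = 14.56 mg/L.

14.6 mg/L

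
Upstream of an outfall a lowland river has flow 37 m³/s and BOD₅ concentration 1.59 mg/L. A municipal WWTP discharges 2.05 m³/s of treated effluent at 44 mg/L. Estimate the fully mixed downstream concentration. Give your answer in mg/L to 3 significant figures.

3.82 mg/L

Flow-weighted mixing gives C = (2.05·44 + 37·1.59) / (2.05 + 37) = 149/39.05 = 3.816 mg/L.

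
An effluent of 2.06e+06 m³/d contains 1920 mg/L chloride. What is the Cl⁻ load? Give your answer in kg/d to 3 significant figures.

3.96e+06 kg/d

2.06e+06 m³/d = 23.84 m³/s.
Mass flux = Q·C = 23.84 m³/s × 1920 g/m³ = 4.578e+04 g/s.
= 4.578e+04 g/s × 86.4 = 3.955e+06 kg/d.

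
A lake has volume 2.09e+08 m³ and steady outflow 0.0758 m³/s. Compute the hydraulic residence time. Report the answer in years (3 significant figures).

Q = 0.0758 m³/s × 3.156e+07 s/yr = 2.392e+06 m³/yr.
Hydraulic residence time τ = V/Q = 2.09e+08/2.392e+06 = 87.37 yr.

87.4 yr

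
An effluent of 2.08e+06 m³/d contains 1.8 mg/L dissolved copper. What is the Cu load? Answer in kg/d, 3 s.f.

2.08e+06 m³/d = 24.07 m³/s.
Mass flux = Q·C = 24.07 m³/s × 1.8 g/m³ = 43.33 g/s.
= 43.33 g/s × 86.4 = 3744 kg/d.

3740 kg/d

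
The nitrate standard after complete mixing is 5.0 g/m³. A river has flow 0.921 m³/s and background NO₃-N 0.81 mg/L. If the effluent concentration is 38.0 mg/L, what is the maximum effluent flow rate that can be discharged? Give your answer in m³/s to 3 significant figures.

0.117 m³/s

Mass balance at complete mixing: C_std·(Q_w + Q_r) = Q_w·C_e + Q_r·C_b.
Rearranging, Q_w = Q_r·(C_std − C_b)/(C_e − C_std) = 0.921·(5 − 0.81) / (38 − 5) = 0.1169 m³/s.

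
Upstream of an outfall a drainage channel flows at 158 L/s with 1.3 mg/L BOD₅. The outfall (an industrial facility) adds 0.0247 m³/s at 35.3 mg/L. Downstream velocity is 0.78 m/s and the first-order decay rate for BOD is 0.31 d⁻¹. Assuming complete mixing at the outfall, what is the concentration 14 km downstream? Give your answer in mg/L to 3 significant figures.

158 L/s = 0.158 m³/s.
After complete mixing, C₀ = (0.0247·35.3 + 0.158·1.3) / 0.1827 = 5.897 mg/L.
Travel time t = 1.4e+04 m / 0.78 m/s = 1.795e+04 s = 0.2077 d.
C = 5.897·exp(−0.31·0.2077) = 5.897·0.9376 = 5.529 mg/L.

5.53 mg/L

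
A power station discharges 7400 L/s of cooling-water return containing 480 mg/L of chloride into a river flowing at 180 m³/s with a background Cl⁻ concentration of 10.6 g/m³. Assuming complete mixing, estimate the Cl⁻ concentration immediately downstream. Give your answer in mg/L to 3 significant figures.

7400 L/s = 7.4 m³/s.
Conservation of mass across the mixing zone: C = (7.4·480 + 180·10.6) / (7.4 + 180) = 5460/187.4 = 29.14 mg/L.

29.1 mg/L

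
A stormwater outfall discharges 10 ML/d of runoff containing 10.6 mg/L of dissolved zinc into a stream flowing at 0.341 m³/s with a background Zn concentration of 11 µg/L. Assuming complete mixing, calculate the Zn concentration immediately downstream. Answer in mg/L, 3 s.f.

2.69 mg/L

10 ML/d = 0.1157 m³/s.
11 µg/L = 0.011 mg/L.
Flow-weighted mixing gives C = (0.1157·10.6 + 0.341·0.011) / (0.1157 + 0.341) = 1.231/0.4567 = 2.694 mg/L.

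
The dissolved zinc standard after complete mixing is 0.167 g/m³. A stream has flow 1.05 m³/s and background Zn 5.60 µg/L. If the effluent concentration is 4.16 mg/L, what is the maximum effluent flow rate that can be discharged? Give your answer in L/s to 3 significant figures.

42.4 L/s

5.60 µg/L = 0.0056 mg/L.
Mass balance at complete mixing: C_std·(Q_w + Q_r) = Q_w·C_e + Q_r·C_b.
Rearranging, Q_w = Q_r·(C_std − C_b)/(C_e − C_std) = 1.05·(0.167 − 0.0056) / (4.16 − 0.167) = 0.04244 m³/s.
= 42.44 L/s.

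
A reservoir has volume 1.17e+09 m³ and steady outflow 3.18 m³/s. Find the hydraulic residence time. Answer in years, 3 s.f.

Q = 3.18 m³/s × 3.156e+07 s/yr = 1.004e+08 m³/yr.
Hydraulic residence time τ = V/Q = 1.17e+09/1.004e+08 = 11.66 yr.

11.7 yr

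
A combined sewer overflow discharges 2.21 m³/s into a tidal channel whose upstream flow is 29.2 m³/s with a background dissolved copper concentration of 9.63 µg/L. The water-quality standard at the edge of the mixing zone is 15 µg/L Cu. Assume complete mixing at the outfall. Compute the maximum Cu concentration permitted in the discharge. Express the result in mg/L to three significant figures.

9.63 µg/L = 0.00963 mg/L.
15 µg/L = 0.015 mg/L.
Mass balance: 0.015·31.41 = 2.21·Cₑ + 29.2·0.00963.
Cₑ = (0.4711 − 0.2812) / 2.21 = 0.08595 mg/L.

0.0860 mg/L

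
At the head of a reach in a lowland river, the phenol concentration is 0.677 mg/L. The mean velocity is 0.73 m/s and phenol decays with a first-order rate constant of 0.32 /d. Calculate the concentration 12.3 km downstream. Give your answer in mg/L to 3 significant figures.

0.636 mg/L

Travel time t = 12.3 km / 0.73 m/s = 1.23e+04/0.73 = 1.685e+04 s = 0.195 d.
First-order decay: C = 0.677·exp(−0.32·0.195) = 0.677·0.9395 = 0.636 mg/L.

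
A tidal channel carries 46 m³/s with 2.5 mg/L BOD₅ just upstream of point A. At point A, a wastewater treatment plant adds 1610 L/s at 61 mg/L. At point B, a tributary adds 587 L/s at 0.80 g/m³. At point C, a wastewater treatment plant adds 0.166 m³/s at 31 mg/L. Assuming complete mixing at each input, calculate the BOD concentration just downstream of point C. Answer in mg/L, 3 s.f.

1610 L/s = 1.61 m³/s.
After input A: C = (46·2.5 + 1.61·61) / 47.61 = 4.478 mg/L.
587 L/s = 0.587 m³/s.
After input B: C = (47.61·4.478 + 0.587·0.8) / 48.2 = 4.433 mg/L.
After input C: C = (48.2·4.433 + 0.166·31) / 48.36 = 4.525 mg/L.

4.52 mg/L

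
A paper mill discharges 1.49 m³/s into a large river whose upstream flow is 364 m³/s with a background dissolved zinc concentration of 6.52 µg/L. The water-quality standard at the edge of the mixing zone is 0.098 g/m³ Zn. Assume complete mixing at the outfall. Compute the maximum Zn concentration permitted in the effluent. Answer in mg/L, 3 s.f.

22.4 mg/L

6.52 µg/L = 0.00652 mg/L.
Mass balance: 0.098·365.5 = 1.49·Cₑ + 364·0.00652.
Cₑ = (35.82 − 2.373) / 1.49 = 22.45 mg/L.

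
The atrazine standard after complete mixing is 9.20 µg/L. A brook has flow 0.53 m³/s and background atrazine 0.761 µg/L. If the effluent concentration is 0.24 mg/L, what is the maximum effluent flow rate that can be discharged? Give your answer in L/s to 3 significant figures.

0.761 µg/L = 0.000761 mg/L.
9.20 µg/L = 0.0092 mg/L.
Mass balance at complete mixing: C_std·(Q_w + Q_r) = Q_w·C_e + Q_r·C_b.
Rearranging, Q_w = Q_r·(C_std − C_b)/(C_e − C_std) = 0.53·(0.0092 − 0.000761) / (0.24 − 0.0092) = 0.01938 m³/s.
= 19.38 L/s.

19.4 L/s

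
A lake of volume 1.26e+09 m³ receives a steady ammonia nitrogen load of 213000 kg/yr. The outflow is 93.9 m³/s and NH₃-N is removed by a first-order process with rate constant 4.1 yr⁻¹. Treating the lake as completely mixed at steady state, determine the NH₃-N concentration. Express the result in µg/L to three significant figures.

Outflow Q = 93.9 m³/s × 3.156e+07 s/yr = 2.963e+09 m³/yr.
Steady-state CSTR mass balance: W = Q·C + k·V·C, so C = W/(Q + kV).
Q + kV = 2.963e+09 + 4.1·1.26e+09 = 8.129e+09 m³/yr.
C = 213000/8.129e+09 = 2.62e-05 kg/m³ = 0.0262 mg/L = 26.2 µg/L.

26.2 µg/L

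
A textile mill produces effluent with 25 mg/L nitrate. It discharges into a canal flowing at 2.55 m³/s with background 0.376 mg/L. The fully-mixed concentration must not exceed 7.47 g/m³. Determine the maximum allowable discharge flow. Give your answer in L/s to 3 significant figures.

Mass balance at complete mixing: C_std·(Q_w + Q_r) = Q_w·C_e + Q_r·C_b.
Rearranging, Q_w = Q_r·(C_std − C_b)/(C_e − C_std) = 2.55·(7.47 − 0.376) / (25 − 7.47) = 1.032 m³/s.
= 1032 L/s.

1030 L/s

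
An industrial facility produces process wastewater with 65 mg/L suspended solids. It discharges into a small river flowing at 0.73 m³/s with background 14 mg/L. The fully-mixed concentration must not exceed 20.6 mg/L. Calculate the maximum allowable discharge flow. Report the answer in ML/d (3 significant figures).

9.38 ML/d

Mass balance at complete mixing: C_std·(Q_w + Q_r) = Q_w·C_e + Q_r·C_b.
Rearranging, Q_w = Q_r·(C_std − C_b)/(C_e − C_std) = 0.73·(20.6 − 14) / (65 − 20.6) = 0.1085 m³/s.
= 9.376 ML/d.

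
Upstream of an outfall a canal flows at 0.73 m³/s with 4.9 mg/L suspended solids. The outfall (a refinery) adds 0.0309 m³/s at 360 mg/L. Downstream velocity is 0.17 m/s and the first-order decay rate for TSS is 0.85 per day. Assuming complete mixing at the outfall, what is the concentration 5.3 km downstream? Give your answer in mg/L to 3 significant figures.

14.2 mg/L

After complete mixing, C₀ = (0.0309·360 + 0.73·4.9) / 0.7609 = 19.32 mg/L.
Travel time t = 5300 m / 0.17 m/s = 3.118e+04 s = 0.3608 d.
C = 19.32·exp(−0.85·0.3608) = 19.32·0.7359 = 14.22 mg/L.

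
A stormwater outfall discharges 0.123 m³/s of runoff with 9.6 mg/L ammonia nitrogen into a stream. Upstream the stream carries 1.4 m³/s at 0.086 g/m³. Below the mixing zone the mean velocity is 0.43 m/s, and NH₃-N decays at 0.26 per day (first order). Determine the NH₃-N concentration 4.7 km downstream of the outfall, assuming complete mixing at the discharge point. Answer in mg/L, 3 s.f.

0.827 mg/L

After complete mixing, C₀ = (0.123·9.6 + 1.4·0.086) / 1.523 = 0.8544 mg/L.
Travel time t = 4700 m / 0.43 m/s = 1.093e+04 s = 0.1265 d.
C = 0.8544·exp(−0.26·0.1265) = 0.8544·0.9676 = 0.8267 mg/L.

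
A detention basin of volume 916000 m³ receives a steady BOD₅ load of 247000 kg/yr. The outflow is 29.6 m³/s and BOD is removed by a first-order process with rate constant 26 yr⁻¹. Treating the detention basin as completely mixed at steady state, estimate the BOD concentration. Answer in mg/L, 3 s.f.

Outflow Q = 29.6 m³/s × 3.156e+07 s/yr = 9.341e+08 m³/yr.
Steady-state CSTR mass balance: W = Q·C + k·V·C, so C = W/(Q + kV).
Q + kV = 9.341e+08 + 26·916000 = 9.579e+08 m³/yr.
C = 247000/9.579e+08 = 0.0002579 kg/m³ = 0.2579 mg/L.

0.258 mg/L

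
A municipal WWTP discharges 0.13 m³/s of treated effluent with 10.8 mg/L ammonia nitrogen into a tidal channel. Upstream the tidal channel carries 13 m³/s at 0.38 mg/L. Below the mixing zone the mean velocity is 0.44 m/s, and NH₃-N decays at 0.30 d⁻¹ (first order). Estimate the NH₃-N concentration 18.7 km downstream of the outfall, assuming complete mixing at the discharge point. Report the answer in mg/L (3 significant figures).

After complete mixing, C₀ = (0.13·10.8 + 13·0.38) / 13.13 = 0.4832 mg/L.
Travel time t = 1.87e+04 m / 0.44 m/s = 4.25e+04 s = 0.4919 d.
C = 0.4832·exp(−0.30·0.4919) = 0.4832·0.8628 = 0.4169 mg/L.

0.417 mg/L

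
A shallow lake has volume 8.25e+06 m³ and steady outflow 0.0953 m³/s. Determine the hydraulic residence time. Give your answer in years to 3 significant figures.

2.74 yr

Q = 0.0953 m³/s × 3.156e+07 s/yr = 3.007e+06 m³/yr.
Hydraulic residence time τ = V/Q = 8.25e+06/3.007e+06 = 2.743 yr.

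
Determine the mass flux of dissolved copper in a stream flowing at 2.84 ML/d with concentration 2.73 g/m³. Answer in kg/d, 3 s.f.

2.84 ML/d = 0.03287 m³/s.
Mass flux = Q·C = 0.03287 m³/s × 2.73 g/m³ = 0.08974 g/s.
= 0.08974 g/s × 86.4 = 7.753 kg/d.

7.75 kg/d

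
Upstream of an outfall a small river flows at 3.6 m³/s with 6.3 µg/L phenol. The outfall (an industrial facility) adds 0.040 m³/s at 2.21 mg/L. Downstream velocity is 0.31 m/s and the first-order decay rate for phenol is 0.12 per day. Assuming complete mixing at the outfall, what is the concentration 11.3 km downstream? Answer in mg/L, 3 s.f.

6.3 µg/L = 0.0063 mg/L.
After complete mixing, C₀ = (0.04·2.21 + 3.6·0.0063) / 3.64 = 0.03052 mg/L.
Travel time t = 1.13e+04 m / 0.31 m/s = 3.645e+04 s = 0.4219 d.
C = 0.03052·exp(−0.12·0.4219) = 0.03052·0.9506 = 0.02901 mg/L.

0.0290 mg/L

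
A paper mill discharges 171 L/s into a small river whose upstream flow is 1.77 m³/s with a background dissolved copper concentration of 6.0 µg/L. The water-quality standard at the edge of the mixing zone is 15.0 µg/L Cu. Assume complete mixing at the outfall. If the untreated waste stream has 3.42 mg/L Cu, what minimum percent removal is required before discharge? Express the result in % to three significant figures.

96.8 %

171 L/s = 0.171 m³/s.
6.0 µg/L = 0.006 mg/L.
15.0 µg/L = 0.015 mg/L.
Mass balance: 0.015·1.941 = 0.171·Cₑ + 1.77·0.006.
Cₑ = (0.02911 − 0.01062) / 0.171 = 0.1082 mg/L.
Required removal = 1 − 0.1082/3.42 = 96.84 %.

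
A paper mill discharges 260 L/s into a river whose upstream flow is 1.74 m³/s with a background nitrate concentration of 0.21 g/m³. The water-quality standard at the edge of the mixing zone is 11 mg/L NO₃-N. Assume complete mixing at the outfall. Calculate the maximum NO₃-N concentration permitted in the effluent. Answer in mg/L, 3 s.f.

83.2 mg/L

260 L/s = 0.26 m³/s.
Mass balance: 11·2 = 0.26·Cₑ + 1.74·0.21.
Cₑ = (22 − 0.3654) / 0.26 = 83.21 mg/L.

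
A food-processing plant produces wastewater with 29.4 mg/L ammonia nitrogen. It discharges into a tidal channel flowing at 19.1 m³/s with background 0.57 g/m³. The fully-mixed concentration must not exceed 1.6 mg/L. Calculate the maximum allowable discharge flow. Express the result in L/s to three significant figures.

Mass balance at complete mixing: C_std·(Q_w + Q_r) = Q_w·C_e + Q_r·C_b.
Rearranging, Q_w = Q_r·(C_std − C_b)/(C_e − C_std) = 19.1·(1.6 − 0.57) / (29.4 − 1.6) = 0.7077 m³/s.
= 707.7 L/s.

708 L/s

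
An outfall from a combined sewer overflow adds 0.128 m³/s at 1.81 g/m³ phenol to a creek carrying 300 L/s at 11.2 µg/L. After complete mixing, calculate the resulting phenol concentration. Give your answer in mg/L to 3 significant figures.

0.549 mg/L

300 L/s = 0.3 m³/s.
11.2 µg/L = 0.0112 mg/L.
Conservation of mass across the mixing zone: C = (0.128·1.81 + 0.3·0.0112) / (0.128 + 0.3) = 0.235/0.428 = 0.5492 mg/L.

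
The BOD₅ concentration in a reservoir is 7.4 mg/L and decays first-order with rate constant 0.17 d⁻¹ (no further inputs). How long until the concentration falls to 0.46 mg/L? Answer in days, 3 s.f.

16.3 d

t = ln(C₀/C)/k = ln(7.4/0.46)/0.17 = 2.778/0.17 = 16.34 d.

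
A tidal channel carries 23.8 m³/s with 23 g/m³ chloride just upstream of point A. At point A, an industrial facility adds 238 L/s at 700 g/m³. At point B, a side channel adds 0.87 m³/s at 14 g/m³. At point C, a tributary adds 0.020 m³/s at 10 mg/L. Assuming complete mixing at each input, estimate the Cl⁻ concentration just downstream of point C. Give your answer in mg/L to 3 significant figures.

29.1 mg/L

238 L/s = 0.238 m³/s.
After input A: C = (23.8·23 + 0.238·700) / 24.04 = 29.7 mg/L.
After input B: C = (24.04·29.7 + 0.87·14) / 24.91 = 29.15 mg/L.
After input C: C = (24.91·29.15 + 0.02·10) / 24.93 = 29.14 mg/L.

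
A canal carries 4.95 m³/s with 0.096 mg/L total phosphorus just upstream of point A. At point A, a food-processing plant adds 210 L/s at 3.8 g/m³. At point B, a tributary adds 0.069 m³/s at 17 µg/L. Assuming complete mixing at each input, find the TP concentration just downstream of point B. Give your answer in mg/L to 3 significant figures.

210 L/s = 0.21 m³/s.
After input A: C = (4.95·0.096 + 0.21·3.8) / 5.16 = 0.2467 mg/L.
17 µg/L = 0.017 mg/L.
After input B: C = (5.16·0.2467 + 0.069·0.017) / 5.229 = 0.2437 mg/L.

0.244 mg/L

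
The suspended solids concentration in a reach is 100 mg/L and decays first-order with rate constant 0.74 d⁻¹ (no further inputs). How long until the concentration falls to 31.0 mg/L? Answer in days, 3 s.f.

1.58 d

t = ln(C₀/C)/k = ln(100/31.0)/0.74 = 1.171/0.74 = 1.583 d.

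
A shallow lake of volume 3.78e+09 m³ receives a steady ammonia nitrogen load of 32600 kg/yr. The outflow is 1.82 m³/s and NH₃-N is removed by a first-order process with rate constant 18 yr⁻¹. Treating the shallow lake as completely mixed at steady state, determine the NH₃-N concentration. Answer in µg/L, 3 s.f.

0.479 µg/L

Outflow Q = 1.82 m³/s × 3.156e+07 s/yr = 5.743e+07 m³/yr.
Steady-state CSTR mass balance: W = Q·C + k·V·C, so C = W/(Q + kV).
Q + kV = 5.743e+07 + 18·3.78e+09 = 6.81e+10 m³/yr.
C = 32600/6.81e+10 = 4.787e-07 kg/m³ = 0.0004787 mg/L = 0.4787 µg/L.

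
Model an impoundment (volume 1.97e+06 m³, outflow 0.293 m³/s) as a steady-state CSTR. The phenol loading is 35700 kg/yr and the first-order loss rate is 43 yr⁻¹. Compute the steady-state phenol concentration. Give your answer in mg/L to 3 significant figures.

0.380 mg/L

Outflow Q = 0.293 m³/s × 3.156e+07 s/yr = 9.246e+06 m³/yr.
Steady-state CSTR mass balance: W = Q·C + k·V·C, so C = W/(Q + kV).
Q + kV = 9.246e+06 + 43·1.97e+06 = 9.396e+07 m³/yr.
C = 35700/9.396e+07 = 0.00038 kg/m³ = 0.38 mg/L.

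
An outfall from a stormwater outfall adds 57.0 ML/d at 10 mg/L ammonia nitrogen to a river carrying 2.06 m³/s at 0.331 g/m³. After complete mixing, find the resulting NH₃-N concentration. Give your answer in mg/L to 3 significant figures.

57.0 ML/d = 0.6597 m³/s.
By mass balance at complete mixing, C = (0.6597·10 + 2.06·0.331) / (0.6597 + 2.06) = 7.279/2.72 = 2.676 mg/L.

2.68 mg/L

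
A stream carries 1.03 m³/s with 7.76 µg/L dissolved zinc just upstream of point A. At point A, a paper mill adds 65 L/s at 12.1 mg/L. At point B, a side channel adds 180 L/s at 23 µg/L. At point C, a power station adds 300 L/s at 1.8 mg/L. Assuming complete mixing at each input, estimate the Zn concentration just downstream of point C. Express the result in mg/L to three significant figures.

7.76 µg/L = 0.00776 mg/L.
65 L/s = 0.065 m³/s.
After input A: C = (1.03·0.00776 + 0.065·12.1) / 1.095 = 0.7256 mg/L.
180 L/s = 0.18 m³/s.
23 µg/L = 0.023 mg/L.
After input B: C = (1.095·0.7256 + 0.18·0.023) / 1.275 = 0.6264 mg/L.
300 L/s = 0.3 m³/s.
After input C: C = (1.275·0.6264 + 0.3·1.8) / 1.575 = 0.8499 mg/L.

0.850 mg/L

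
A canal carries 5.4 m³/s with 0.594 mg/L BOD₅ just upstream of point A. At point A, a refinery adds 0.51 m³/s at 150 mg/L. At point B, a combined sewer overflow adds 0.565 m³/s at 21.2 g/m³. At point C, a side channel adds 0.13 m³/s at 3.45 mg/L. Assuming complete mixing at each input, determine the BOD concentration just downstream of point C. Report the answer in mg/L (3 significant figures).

13.9 mg/L

After input A: C = (5.4·0.594 + 0.51·150) / 5.91 = 13.49 mg/L.
After input B: C = (5.91·13.49 + 0.565·21.2) / 6.475 = 14.16 mg/L.
After input C: C = (6.475·14.16 + 0.13·3.45) / 6.605 = 13.95 mg/L.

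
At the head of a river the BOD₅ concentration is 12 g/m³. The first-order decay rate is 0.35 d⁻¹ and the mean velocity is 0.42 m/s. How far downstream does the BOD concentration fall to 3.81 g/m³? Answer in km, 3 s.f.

From C = C₀·e^(−kt), t = ln(C₀/C)/k = ln(12/3.81)/0.35 = 1.147/0.35 = 3.278 d.
Distance = v·t = 0.42 m/s × 2.832e+05 s = 1.189e+05 m = 118.9 km.

119 km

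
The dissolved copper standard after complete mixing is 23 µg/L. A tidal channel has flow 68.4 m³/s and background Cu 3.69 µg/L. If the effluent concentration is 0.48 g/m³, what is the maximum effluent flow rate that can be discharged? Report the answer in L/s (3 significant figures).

3.69 µg/L = 0.00369 mg/L.
23 µg/L = 0.023 mg/L.
Mass balance at complete mixing: C_std·(Q_w + Q_r) = Q_w·C_e + Q_r·C_b.
Rearranging, Q_w = Q_r·(C_std − C_b)/(C_e − C_std) = 68.4·(0.023 − 0.00369) / (0.48 − 0.023) = 2.89 m³/s.
= 2890 L/s.

2890 L/s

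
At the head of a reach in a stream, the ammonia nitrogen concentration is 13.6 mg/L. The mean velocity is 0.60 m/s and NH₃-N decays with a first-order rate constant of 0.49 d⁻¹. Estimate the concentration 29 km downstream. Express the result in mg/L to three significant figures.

10.3 mg/L

Travel time t = 29 km / 0.60 m/s = 2.9e+04/0.60 = 4.833e+04 s = 0.5594 d.
First-order decay: C = 13.6·exp(−0.49·0.5594) = 13.6·0.7602 = 10.34 mg/L.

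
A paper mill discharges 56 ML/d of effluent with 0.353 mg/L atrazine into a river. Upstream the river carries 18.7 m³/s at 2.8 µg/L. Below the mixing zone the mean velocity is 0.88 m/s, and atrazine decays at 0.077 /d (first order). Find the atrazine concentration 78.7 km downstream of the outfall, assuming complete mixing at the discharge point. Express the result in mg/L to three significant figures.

56 ML/d = 0.6481 m³/s.
2.8 µg/L = 0.0028 mg/L.
After complete mixing, C₀ = (0.6481·0.353 + 18.7·0.0028) / 19.35 = 0.01453 mg/L.
Travel time t = 7.87e+04 m / 0.88 m/s = 8.943e+04 s = 1.035 d.
C = 0.01453·exp(−0.077·1.035) = 0.01453·0.9234 = 0.01342 mg/L.

0.0134 mg/L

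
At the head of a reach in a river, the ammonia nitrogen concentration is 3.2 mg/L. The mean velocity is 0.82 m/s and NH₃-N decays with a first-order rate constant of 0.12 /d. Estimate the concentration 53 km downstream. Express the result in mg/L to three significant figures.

Travel time t = 53 km / 0.82 m/s = 5.3e+04/0.82 = 6.463e+04 s = 0.7481 d.
First-order decay: C = 3.2·exp(−0.12·0.7481) = 3.2·0.9141 = 2.925 mg/L.

2.93 mg/L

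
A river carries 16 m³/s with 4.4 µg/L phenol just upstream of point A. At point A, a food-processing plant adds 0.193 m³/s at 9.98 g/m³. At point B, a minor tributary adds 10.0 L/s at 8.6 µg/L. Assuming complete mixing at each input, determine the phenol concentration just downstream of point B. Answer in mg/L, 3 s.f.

0.123 mg/L

4.4 µg/L = 0.0044 mg/L.
After input A: C = (16·0.0044 + 0.193·9.98) / 16.19 = 0.1233 mg/L.
10.0 L/s = 0.01 m³/s.
8.6 µg/L = 0.0086 mg/L.
After input B: C = (16.19·0.1233 + 0.01·0.0086) / 16.2 = 0.1232 mg/L.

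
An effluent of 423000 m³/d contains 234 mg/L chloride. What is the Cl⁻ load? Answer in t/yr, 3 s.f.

36200 t/yr

423000 m³/d = 4.896 m³/s.
Mass flux = Q·C = 4.896 m³/s × 234 g/m³ = 1146 g/s.
= 1146 g/s × 31.56 = 3.615e+04 t/yr.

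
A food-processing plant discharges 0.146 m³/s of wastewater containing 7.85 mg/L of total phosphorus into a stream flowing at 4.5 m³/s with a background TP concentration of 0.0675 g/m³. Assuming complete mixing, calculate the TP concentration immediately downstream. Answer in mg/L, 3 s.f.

By mass balance at complete mixing, C = (0.146·7.85 + 4.5·0.0675) / (0.146 + 4.5) = 1.45/4.646 = 0.3121 mg/L.

0.312 mg/L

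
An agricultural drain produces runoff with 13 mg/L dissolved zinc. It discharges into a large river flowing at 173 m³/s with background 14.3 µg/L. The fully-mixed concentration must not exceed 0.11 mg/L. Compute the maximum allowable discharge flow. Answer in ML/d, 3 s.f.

111 ML/d

14.3 µg/L = 0.0143 mg/L.
Mass balance at complete mixing: C_std·(Q_w + Q_r) = Q_w·C_e + Q_r·C_b.
Rearranging, Q_w = Q_r·(C_std − C_b)/(C_e − C_std) = 173·(0.11 − 0.0143) / (13 − 0.11) = 1.284 m³/s.
= 111 ML/d.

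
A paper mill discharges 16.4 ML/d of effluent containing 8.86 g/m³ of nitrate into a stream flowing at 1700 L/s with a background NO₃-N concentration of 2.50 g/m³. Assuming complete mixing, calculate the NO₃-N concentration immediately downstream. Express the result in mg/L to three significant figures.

3.14 mg/L

16.4 ML/d = 0.1898 m³/s.
1700 L/s = 1.7 m³/s.
Conservation of mass across the mixing zone: C = (0.1898·8.86 + 1.7·2.5) / (0.1898 + 1.7) = 5.932/1.89 = 3.139 mg/L.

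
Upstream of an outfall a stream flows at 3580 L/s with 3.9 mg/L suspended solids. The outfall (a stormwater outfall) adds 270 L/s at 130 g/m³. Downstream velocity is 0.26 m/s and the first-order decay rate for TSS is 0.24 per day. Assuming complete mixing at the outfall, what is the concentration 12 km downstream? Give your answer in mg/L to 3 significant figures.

270 L/s = 0.27 m³/s.
3580 L/s = 3.58 m³/s.
After complete mixing, C₀ = (0.27·130 + 3.58·3.9) / 3.85 = 12.74 mg/L.
Travel time t = 1.2e+04 m / 0.26 m/s = 4.615e+04 s = 0.5342 d.
C = 12.74·exp(−0.24·0.5342) = 12.74·0.8797 = 11.21 mg/L.

11.2 mg/L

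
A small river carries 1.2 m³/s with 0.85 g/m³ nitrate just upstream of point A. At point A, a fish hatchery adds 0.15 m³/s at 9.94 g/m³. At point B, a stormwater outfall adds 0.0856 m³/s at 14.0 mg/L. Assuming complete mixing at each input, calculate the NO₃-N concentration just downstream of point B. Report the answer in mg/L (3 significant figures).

2.58 mg/L

After input A: C = (1.2·0.85 + 0.15·9.94) / 1.35 = 1.86 mg/L.
After input B: C = (1.35·1.86 + 0.0856·14) / 1.436 = 2.584 mg/L.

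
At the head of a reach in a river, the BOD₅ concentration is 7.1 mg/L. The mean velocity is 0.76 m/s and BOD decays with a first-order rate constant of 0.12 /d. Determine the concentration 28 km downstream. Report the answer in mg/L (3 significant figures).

6.75 mg/L

Travel time t = 28 km / 0.76 m/s = 2.8e+04/0.76 = 3.684e+04 s = 0.4264 d.
First-order decay: C = 7.1·exp(−0.12·0.4264) = 7.1·0.9501 = 6.746 mg/L.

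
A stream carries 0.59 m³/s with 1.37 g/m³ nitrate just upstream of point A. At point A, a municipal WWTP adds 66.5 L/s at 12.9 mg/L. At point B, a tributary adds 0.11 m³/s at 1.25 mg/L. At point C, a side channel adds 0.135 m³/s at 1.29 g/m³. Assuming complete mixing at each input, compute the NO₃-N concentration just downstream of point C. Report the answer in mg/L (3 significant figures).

2.19 mg/L

66.5 L/s = 0.0665 m³/s.
After input A: C = (0.59·1.37 + 0.0665·12.9) / 0.6565 = 2.538 mg/L.
After input B: C = (0.6565·2.538 + 0.11·1.25) / 0.7665 = 2.353 mg/L.
After input C: C = (0.7665·2.353 + 0.135·1.29) / 0.9015 = 2.194 mg/L.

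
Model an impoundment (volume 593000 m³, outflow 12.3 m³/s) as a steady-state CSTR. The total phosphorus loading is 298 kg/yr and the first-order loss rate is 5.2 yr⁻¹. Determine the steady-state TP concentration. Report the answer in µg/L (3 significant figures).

Outflow Q = 12.3 m³/s × 3.156e+07 s/yr = 3.882e+08 m³/yr.
Steady-state CSTR mass balance: W = Q·C + k·V·C, so C = W/(Q + kV).
Q + kV = 3.882e+08 + 5.2·593000 = 3.912e+08 m³/yr.
C = 298/3.912e+08 = 7.617e-07 kg/m³ = 0.0007617 mg/L = 0.7617 µg/L.

0.762 µg/L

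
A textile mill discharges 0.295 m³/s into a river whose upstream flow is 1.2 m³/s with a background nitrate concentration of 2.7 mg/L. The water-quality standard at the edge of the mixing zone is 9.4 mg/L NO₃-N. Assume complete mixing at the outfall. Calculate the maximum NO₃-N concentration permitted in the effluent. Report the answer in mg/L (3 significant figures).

Mass balance: 9.4·1.495 = 0.295·Cₑ + 1.2·2.7.
Cₑ = (14.05 − 3.24) / 0.295 = 36.65 mg/L.

36.7 mg/L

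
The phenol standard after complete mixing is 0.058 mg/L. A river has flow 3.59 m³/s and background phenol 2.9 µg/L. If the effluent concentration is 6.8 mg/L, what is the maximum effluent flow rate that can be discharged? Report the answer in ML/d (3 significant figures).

2.9 µg/L = 0.0029 mg/L.
Mass balance at complete mixing: C_std·(Q_w + Q_r) = Q_w·C_e + Q_r·C_b.
Rearranging, Q_w = Q_r·(C_std − C_b)/(C_e − C_std) = 3.59·(0.058 − 0.0029) / (6.8 − 0.058) = 0.02934 m³/s.
= 2.535 ML/d.

2.53 ML/d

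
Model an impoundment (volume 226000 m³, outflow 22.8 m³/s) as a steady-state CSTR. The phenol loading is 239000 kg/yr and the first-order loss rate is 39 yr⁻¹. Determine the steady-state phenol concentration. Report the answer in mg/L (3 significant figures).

Outflow Q = 22.8 m³/s × 3.156e+07 s/yr = 7.195e+08 m³/yr.
Steady-state CSTR mass balance: W = Q·C + k·V·C, so C = W/(Q + kV).
Q + kV = 7.195e+08 + 39·226000 = 7.283e+08 m³/yr.
C = 239000/7.283e+08 = 0.0003281 kg/m³ = 0.3281 mg/L.

0.328 mg/L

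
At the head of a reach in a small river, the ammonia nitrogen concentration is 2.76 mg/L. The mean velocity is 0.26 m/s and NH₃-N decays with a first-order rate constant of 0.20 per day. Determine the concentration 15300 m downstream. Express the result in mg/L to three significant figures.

Travel time t = 15300 m / 0.26 m/s = 1.53e+04/0.26 = 5.885e+04 s = 0.6811 d.
First-order decay: C = 2.76·exp(−0.20·0.6811) = 2.76·0.8727 = 2.409 mg/L.

2.41 mg/L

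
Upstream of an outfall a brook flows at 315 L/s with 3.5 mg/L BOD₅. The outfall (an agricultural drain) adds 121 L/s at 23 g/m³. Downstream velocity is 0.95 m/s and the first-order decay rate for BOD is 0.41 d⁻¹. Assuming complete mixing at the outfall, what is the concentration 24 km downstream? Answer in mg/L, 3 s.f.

7.90 mg/L

121 L/s = 0.121 m³/s.
315 L/s = 0.315 m³/s.
After complete mixing, C₀ = (0.121·23 + 0.315·3.5) / 0.436 = 8.912 mg/L.
Travel time t = 2.4e+04 m / 0.95 m/s = 2.526e+04 s = 0.2924 d.
C = 8.912·exp(−0.41·0.2924) = 8.912·0.887 = 7.905 mg/L.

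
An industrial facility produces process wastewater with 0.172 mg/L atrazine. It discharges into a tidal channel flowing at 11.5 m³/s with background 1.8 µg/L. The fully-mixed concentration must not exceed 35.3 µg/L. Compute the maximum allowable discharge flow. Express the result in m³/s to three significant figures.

1.8 µg/L = 0.0018 mg/L.
35.3 µg/L = 0.0353 mg/L.
Mass balance at complete mixing: C_std·(Q_w + Q_r) = Q_w·C_e + Q_r·C_b.
Rearranging, Q_w = Q_r·(C_std − C_b)/(C_e − C_std) = 11.5·(0.0353 − 0.0018) / (0.172 − 0.0353) = 2.818 m³/s.

2.82 m³/s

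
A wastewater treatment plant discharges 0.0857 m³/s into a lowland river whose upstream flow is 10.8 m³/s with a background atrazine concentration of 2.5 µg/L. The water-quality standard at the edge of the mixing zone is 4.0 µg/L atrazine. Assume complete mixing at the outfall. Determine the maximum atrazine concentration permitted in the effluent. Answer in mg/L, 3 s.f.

2.5 µg/L = 0.0025 mg/L.
4.0 µg/L = 0.004 mg/L.
Mass balance: 0.004·10.89 = 0.0857·Cₑ + 10.8·0.0025.
Cₑ = (0.04354 − 0.027) / 0.0857 = 0.193 mg/L.

0.193 mg/L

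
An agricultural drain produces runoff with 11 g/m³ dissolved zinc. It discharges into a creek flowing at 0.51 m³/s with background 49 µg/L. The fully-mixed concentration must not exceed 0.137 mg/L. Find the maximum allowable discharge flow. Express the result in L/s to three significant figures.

49 µg/L = 0.049 mg/L.
Mass balance at complete mixing: C_std·(Q_w + Q_r) = Q_w·C_e + Q_r·C_b.
Rearranging, Q_w = Q_r·(C_std − C_b)/(C_e − C_std) = 0.51·(0.137 − 0.049) / (11 − 0.137) = 0.004131 m³/s.
= 4.131 L/s.

4.13 L/s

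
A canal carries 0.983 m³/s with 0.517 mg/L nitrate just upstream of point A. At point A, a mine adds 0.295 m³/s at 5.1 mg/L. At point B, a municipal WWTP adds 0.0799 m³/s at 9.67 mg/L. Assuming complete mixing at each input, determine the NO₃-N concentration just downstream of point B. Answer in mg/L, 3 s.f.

After input A: C = (0.983·0.517 + 0.295·5.1) / 1.278 = 1.575 mg/L.
After input B: C = (1.278·1.575 + 0.0799·9.67) / 1.358 = 2.051 mg/L.

2.05 mg/L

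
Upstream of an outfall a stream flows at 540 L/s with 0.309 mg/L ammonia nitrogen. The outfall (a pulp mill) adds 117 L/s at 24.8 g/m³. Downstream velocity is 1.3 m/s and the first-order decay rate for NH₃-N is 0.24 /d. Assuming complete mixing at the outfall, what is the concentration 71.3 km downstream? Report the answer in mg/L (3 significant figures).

4.01 mg/L

117 L/s = 0.117 m³/s.
540 L/s = 0.54 m³/s.
After complete mixing, C₀ = (0.117·24.8 + 0.54·0.309) / 0.657 = 4.67 mg/L.
Travel time t = 7.13e+04 m / 1.3 m/s = 5.485e+04 s = 0.6348 d.
C = 4.67·exp(−0.24·0.6348) = 4.67·0.8587 = 4.01 mg/L.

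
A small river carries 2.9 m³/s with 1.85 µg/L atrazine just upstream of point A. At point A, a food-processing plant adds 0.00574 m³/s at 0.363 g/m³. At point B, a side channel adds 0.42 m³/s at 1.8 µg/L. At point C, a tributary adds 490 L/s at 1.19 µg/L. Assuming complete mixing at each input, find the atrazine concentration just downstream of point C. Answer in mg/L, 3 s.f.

1.85 µg/L = 0.00185 mg/L.
After input A: C = (2.9·0.00185 + 0.00574·0.363) / 2.906 = 0.002563 mg/L.
1.8 µg/L = 0.0018 mg/L.
After input B: C = (2.906·0.002563 + 0.42·0.0018) / 3.326 = 0.002467 mg/L.
490 L/s = 0.49 m³/s.
1.19 µg/L = 0.00119 mg/L.
After input C: C = (3.326·0.002467 + 0.49·0.00119) / 3.816 = 0.002303 mg/L.

0.00230 mg/L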